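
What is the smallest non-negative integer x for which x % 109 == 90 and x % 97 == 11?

Combine the congruences pairwise.
From x ≡ 90 (mod 109) write x = 90 + 109t. Substituting into x ≡ 11 (mod 97) gives 109t ≡ 18 (mod 97), and since 12⁻¹ ≡ 89 (mod 97), t ≡ 50. Hence x ≡ 90 + 109·50 = 5540 (mod 10573).

5540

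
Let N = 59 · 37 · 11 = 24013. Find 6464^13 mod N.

Mod 59: 6464 ≡ 33; 33^13 ≡ 52 (mod 59).
Mod 37: 6464 ≡ 26; 26^13 ≡ 26 (mod 37).
Mod 11: 6464 ≡ 7; by Fermat, exponent reduces to 13 mod 10 = 3; 7^3 ≡ 2 (mod 11).
Combine by CRT: x ≡ 52 (mod 59), x ≡ 26 (mod 37), x ≡ 2 (mod 11) ⇒ x ≡ 23003 (mod 24013).

23003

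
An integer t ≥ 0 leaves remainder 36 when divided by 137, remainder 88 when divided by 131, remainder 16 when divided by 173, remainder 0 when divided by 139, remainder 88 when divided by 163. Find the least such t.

The moduli are pairwise coprime; N = 137·131·173·139·163 = 70346155967.
N/137 = 513475591; 513475591 ≡ 2 (mod 137); 2·69 ≡ 1, so inverse 69.
N/131 = 536993557; 536993557 ≡ 60 (mod 131); 60·107 ≡ 1, so inverse 107.
N/173 = 406625179; 406625179 ≡ 97 (mod 173); 97·66 ≡ 1, so inverse 66.
N/139 = 506087453; 506087453 ≡ 129 (mod 139); 129·125 ≡ 1, so inverse 125.
N/163 = 431571509; 431571509 ≡ 158 (mod 163); 158·65 ≡ 1, so inverse 65.
t ≡ 36·513475591·69 + 88·536993557·107 + 16·406625179·66 + 0·506087453·125 + 88·431571509·65 = 9229789921260.
9229789921260 mod 70346155967 = 14443489583.

14443489583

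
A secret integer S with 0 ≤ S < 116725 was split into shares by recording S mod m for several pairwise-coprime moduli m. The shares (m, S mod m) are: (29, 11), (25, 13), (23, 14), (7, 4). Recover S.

The moduli are pairwise coprime; N = 29·25·23·7 = 116725.
N/29 = 4025; 4025 ≡ 23 (mod 29); 23·24 ≡ 1, so inverse 24.
N/25 = 4669; 4669 ≡ 19 (mod 25); 19·4 ≡ 1, so inverse 4.
N/23 = 5075; 5075 ≡ 15 (mod 23); 15·20 ≡ 1, so inverse 20.
N/7 = 16675; 16675 ≡ 1 (mod 7), inverse 1.
S ≡ 11·4025·24 + 13·4669·4 + 14·5075·20 + 4·16675·1 = 2793088.
2793088 mod 116725 = 108413.

108413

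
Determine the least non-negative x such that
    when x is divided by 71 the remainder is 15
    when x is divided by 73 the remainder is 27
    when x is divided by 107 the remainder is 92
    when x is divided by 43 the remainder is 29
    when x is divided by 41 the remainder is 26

The moduli are pairwise coprime; N = 71·73·107·43·41 = 977726303.
N/71 = 13770793; 13770793 ≡ 59 (mod 71); 59·65 ≡ 1, so inverse 65.
N/73 = 13393511; 13393511 ≡ 55 (mod 73); 55·4 ≡ 1, so inverse 4.
N/107 = 9137629; 9137629 ≡ 43 (mod 107); 43·5 ≡ 1, so inverse 5.
N/43 = 22737821; 22737821 ≡ 23 (mod 43); 23·15 ≡ 1, so inverse 15.
N/41 = 23846983; 23846983 ≡ 30 (mod 41); 30·26 ≡ 1, so inverse 26.
x ≡ 15·13770793·65 + 27·13393511·4 + 92·9137629·5 + 29·22737821·15 + 26·23846983·26 = 45087844346.
45087844346 mod 977726303 = 112434408.

112434408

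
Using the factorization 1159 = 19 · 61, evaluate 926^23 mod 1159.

Mod 19: 926 ≡ 14; by Fermat, exponent reduces to 23 mod 18 = 5; 14^5 ≡ 10 (mod 19).
Mod 61: 926 ≡ 11; 11^23 ≡ 50 (mod 61).
Combine by CRT: x ≡ 10 (mod 19), x ≡ 50 (mod 61) ⇒ x ≡ 599 (mod 1159).

599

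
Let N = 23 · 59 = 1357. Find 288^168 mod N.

Mod 23: 288 ≡ 12; by Fermat, exponent reduces to 168 mod 22 = 14; 12^14 ≡ 3 (mod 23).
Mod 59: 288 ≡ 52; by Fermat, exponent reduces to 168 mod 58 = 52; 52^52 ≡ 20 (mod 59).
Combine by CRT: x ≡ 3 (mod 23), x ≡ 20 (mod 59) ⇒ x ≡ 256 (mod 1357).

256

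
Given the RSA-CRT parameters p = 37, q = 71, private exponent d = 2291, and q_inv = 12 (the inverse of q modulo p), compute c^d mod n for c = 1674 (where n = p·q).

1514

d_p = d mod (p−1) = 2291 mod 36 = 23; d_q = d mod (q−1) = 51.
m₁ = c^(d_p) mod p: c ≡ 9 (mod 37), and 9^23 mod 37 = 34.
m₂ = c^(d_q) mod q: c ≡ 41 (mod 71), and 41^51 mod 71 = 23.
h = q_inv·(m₁ − m₂) mod p = 12·(34 − 23) mod 37 = 21.
m = m₂ + h·q = 23 + 21·71 = 1514.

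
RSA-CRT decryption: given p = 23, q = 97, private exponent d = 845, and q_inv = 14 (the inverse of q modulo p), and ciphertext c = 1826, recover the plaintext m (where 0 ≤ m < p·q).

623

d_p = d mod (p−1) = 845 mod 22 = 9; d_q = d mod (q−1) = 77.
m₁ = c^(d_p) mod p: c ≡ 9 (mod 23), and 9^9 mod 23 = 2.
m₂ = c^(d_q) mod q: c ≡ 80 (mod 97), and 80^77 mod 97 = 41.
h = q_inv·(m₁ − m₂) mod p = 14·(2 − 41) mod 23 = 6.
m = m₂ + h·q = 41 + 6·97 = 623.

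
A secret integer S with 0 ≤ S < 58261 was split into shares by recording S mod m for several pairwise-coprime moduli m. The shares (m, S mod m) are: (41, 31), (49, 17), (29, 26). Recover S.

22704

The moduli are pairwise coprime; N = 41·49·29 = 58261.
N/41 = 1421; 1421 ≡ 27 (mod 41); 27·38 ≡ 1, so inverse 38.
N/49 = 1189; 1189 ≡ 13 (mod 49); 13·34 ≡ 1, so inverse 34.
N/29 = 2009; 2009 ≡ 8 (mod 29); 8·11 ≡ 1, so inverse 11.
S ≡ 31·1421·38 + 17·1189·34 + 26·2009·11 = 2935754.
2935754 mod 58261 = 22704.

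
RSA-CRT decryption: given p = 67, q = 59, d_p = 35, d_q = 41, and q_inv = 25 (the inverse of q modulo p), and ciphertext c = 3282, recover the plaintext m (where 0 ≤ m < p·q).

1540

m₁ = c^(d_p) mod p: c ≡ 66 (mod 67), and 66^35 mod 67 = 66.
m₂ = c^(d_q) mod q: c ≡ 37 (mod 59), and 37^41 mod 59 = 6.
h = q_inv·(m₁ − m₂) mod p = 25·(66 − 6) mod 67 = 26.
m = m₂ + h·q = 6 + 26·59 = 1540.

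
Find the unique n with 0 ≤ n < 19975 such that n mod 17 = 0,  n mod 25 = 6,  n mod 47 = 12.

The moduli are pairwise coprime; M = 17·25·47 = 19975.
M/17 = 1175; 1175 ≡ 2 (mod 17); 2·9 ≡ 1, so inverse 9.
M/25 = 799; 799 ≡ 24 (mod 25); 24·24 ≡ 1, so inverse 24.
M/47 = 425; 425 ≡ 2 (mod 47); 2·24 ≡ 1, so inverse 24.
n ≡ 0·1175·9 + 6·799·24 + 12·425·24 = 237456.
237456 mod 19975 = 17731.

17731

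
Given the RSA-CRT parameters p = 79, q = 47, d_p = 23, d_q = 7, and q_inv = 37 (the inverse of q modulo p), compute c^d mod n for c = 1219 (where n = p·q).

2043

m₁ = c^(d_p) mod p: c ≡ 34 (mod 79), and 34^23 mod 79 = 68.
m₂ = c^(d_q) mod q: c ≡ 44 (mod 47), and 44^7 mod 47 = 22.
h = q_inv·(m₁ − m₂) mod p = 37·(68 − 22) mod 79 = 43.
m = m₂ + h·q = 22 + 43·47 = 2043.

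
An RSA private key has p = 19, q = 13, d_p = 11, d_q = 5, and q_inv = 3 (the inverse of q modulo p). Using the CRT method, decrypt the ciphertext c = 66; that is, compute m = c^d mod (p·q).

m₁ = c^(d_p) mod p: c ≡ 9 (mod 19), and 9^11 mod 19 = 5.
m₂ = c^(d_q) mod q: c ≡ 1 (mod 13), and 1^5 mod 13 = 1.
h = q_inv·(m₁ − m₂) mod p = 3·(5 − 1) mod 19 = 12.
m = m₂ + h·q = 1 + 12·13 = 157.

157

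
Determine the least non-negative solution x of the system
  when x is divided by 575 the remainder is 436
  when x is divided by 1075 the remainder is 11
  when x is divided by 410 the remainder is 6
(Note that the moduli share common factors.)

Combine the congruences pairwise.
gcd(575, 1075) = 25 and 25 | (11 − 436), so the pair is consistent; merging gives x ≡ 2161 (mod 24725), where 24725 = lcm(575, 1075).
gcd(24725, 410) = 5 and 5 | (6 − 2161), so the pair is consistent; merging gives x ≡ 224686 (mod 2027450), where 2027450 = lcm(24725, 410).
The solution is unique modulo lcm(575, 1075, 410) = 2027450.

224686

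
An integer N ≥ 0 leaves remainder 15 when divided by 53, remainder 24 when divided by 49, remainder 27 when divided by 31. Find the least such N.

From N ≡ 15 (mod 53) write N = 15 + 53t. Substituting into N ≡ 24 (mod 49) gives 53t ≡ 9 (mod 49), and since 4⁻¹ ≡ 37 (mod 49), t ≡ 39. Hence N ≡ 15 + 53·39 = 2082 (mod 2597).
From N ≡ 2082 (mod 2597) write N = 2082 + 2597t. Substituting into N ≡ 27 (mod 31) gives 2597t ≡ 22 (mod 31), and since 24⁻¹ ≡ 22 (mod 31), t ≡ 19. Hence N ≡ 2082 + 2597·19 = 51425 (mod 80507).

51425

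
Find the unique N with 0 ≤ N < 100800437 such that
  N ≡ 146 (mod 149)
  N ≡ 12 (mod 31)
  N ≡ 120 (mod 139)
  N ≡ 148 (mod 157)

92876167

The moduli are pairwise coprime; M = 149·31·139·157 = 100800437.
M/149 = 676513; 676513 ≡ 53 (mod 149); 53·45 ≡ 1, so inverse 45.
M/31 = 3251627; 3251627 ≡ 6 (mod 31); 6·26 ≡ 1, so inverse 26.
M/139 = 725183; 725183 ≡ 20 (mod 139); 20·7 ≡ 1, so inverse 7.
M/157 = 642041; 642041 ≡ 68 (mod 157); 68·127 ≡ 1, so inverse 127.
N ≡ 146·676513·45 + 12·3251627·26 + 120·725183·7 + 148·642041·127 = 18136154390.
18136154390 mod 100800437 = 92876167.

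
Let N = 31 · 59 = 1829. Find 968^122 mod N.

855

Mod 31: 968 ≡ 7; by Fermat, exponent reduces to 122 mod 30 = 2; 7^2 ≡ 18 (mod 31).
Mod 59: 968 ≡ 24; by Fermat, exponent reduces to 122 mod 58 = 6; 24^6 ≡ 29 (mod 59).
Combine by CRT: x ≡ 18 (mod 31), x ≡ 29 (mod 59) ⇒ x ≡ 855 (mod 1829).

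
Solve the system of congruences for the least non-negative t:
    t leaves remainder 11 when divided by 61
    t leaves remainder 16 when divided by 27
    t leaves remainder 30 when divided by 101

From t ≡ 11 (mod 61) write t = 11 + 61s. Substituting into t ≡ 16 (mod 27) gives 61s ≡ 5 (mod 27), and since 7⁻¹ ≡ 4 (mod 27), s ≡ 20. Hence t ≡ 11 + 61·20 = 1231 (mod 1647).
From t ≡ 1231 (mod 1647) write t = 1231 + 1647s. Substituting into t ≡ 30 (mod 101) gives 1647s ≡ 11 (mod 101), and since 31⁻¹ ≡ 88 (mod 101), s ≡ 59. Hence t ≡ 1231 + 1647·59 = 98404 (mod 166347).

98404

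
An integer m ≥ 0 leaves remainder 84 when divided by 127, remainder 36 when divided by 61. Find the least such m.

3513

From m ≡ 84 (mod 127) write m = 84 + 127t. Substituting into m ≡ 36 (mod 61) gives 127t ≡ 13 (mod 61), and since 5⁻¹ ≡ 49 (mod 61), t ≡ 27. Hence m ≡ 84 + 127·27 = 3513 (mod 7747).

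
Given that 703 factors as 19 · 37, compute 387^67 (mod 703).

Mod 19: 387 ≡ 7; by Fermat, exponent reduces to 67 mod 18 = 13; 7^13 ≡ 7 (mod 19).
Mod 37: 387 ≡ 17; by Fermat, exponent reduces to 67 mod 36 = 31; 17^31 ≡ 2 (mod 37).
Combine by CRT: x ≡ 7 (mod 19), x ≡ 2 (mod 37) ⇒ x ≡ 520 (mod 703).

520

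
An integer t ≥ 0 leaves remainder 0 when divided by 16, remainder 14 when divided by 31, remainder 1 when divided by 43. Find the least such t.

The moduli are pairwise coprime; N = 16·31·43 = 21328.
N/16 = 1333; 1333 ≡ 5 (mod 16); 5·13 ≡ 1, so inverse 13.
N/31 = 688; 688 ≡ 6 (mod 31); 6·26 ≡ 1, so inverse 26.
N/43 = 496; 496 ≡ 23 (mod 43); 23·15 ≡ 1, so inverse 15.
t ≡ 0·1333·13 + 14·688·26 + 1·496·15 = 257872.
257872 mod 21328 = 1936.

1936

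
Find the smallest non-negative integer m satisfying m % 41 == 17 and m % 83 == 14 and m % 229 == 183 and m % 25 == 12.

The moduli are pairwise coprime; N = 41·83·229·25 = 19482175.
N/41 = 475175; 475175 ≡ 26 (mod 41); 26·30 ≡ 1, so inverse 30.
N/83 = 234725; 234725 ≡ 1 (mod 83), inverse 1.
N/229 = 85075; 85075 ≡ 116 (mod 229); 116·77 ≡ 1, so inverse 77.
N/25 = 779287; 779287 ≡ 12 (mod 25); 12·23 ≡ 1, so inverse 23.
m ≡ 17·475175·30 + 14·234725·1 + 183·85075·77 + 12·779287·23 = 1659500437.
1659500437 mod 19482175 = 3515562.

3515562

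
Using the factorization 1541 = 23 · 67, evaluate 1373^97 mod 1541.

1411

Mod 23: 1373 ≡ 16; by Fermat, exponent reduces to 97 mod 22 = 9; 16^9 ≡ 8 (mod 23).
Mod 67: 1373 ≡ 33; by Fermat, exponent reduces to 97 mod 66 = 31; 33^31 ≡ 4 (mod 67).
Combine by CRT: x ≡ 8 (mod 23), x ≡ 4 (mod 67) ⇒ x ≡ 1411 (mod 1541).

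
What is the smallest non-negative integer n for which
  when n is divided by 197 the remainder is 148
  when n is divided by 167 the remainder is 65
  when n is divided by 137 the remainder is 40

1467995

The moduli are pairwise coprime; M = 197·167·137 = 4507163.
M/197 = 22879; 22879 ≡ 27 (mod 197); 27·73 ≡ 1, so inverse 73.
M/167 = 26989; 26989 ≡ 102 (mod 167); 102·149 ≡ 1, so inverse 149.
M/137 = 32899; 32899 ≡ 19 (mod 137); 19·101 ≡ 1, so inverse 101.
n ≡ 148·22879·73 + 65·26989·149 + 40·32899·101 = 641485141.
641485141 mod 4507163 = 1467995.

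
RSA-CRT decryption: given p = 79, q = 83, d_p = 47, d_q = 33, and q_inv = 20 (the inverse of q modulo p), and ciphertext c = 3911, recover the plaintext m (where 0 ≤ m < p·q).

5792

m₁ = c^(d_p) mod p: c ≡ 40 (mod 79), and 40^47 mod 79 = 25.
m₂ = c^(d_q) mod q: c ≡ 10 (mod 83), and 10^33 mod 83 = 65.
h = q_inv·(m₁ − m₂) mod p = 20·(25 − 65) mod 79 = 69.
m = m₂ + h·q = 65 + 69·83 = 5792.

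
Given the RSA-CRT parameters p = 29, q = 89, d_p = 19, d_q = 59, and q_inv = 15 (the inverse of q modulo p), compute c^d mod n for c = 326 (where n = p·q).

m₁ = c^(d_p) mod p: c ≡ 7 (mod 29), and 7^19 mod 29 = 16.
m₂ = c^(d_q) mod q: c ≡ 59 (mod 89), and 59^59 mod 89 = 46.
h = q_inv·(m₁ − m₂) mod p = 15·(16 − 46) mod 29 = 14.
m = m₂ + h·q = 46 + 14·89 = 1292.

1292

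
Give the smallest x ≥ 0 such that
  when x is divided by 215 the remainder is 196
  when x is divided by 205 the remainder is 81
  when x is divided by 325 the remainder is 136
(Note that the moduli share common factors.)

63836

Combine the congruences pairwise.
gcd(215, 205) = 5 and 5 | (81 − 196), so the pair is consistent; merging gives x ≡ 2131 (mod 8815), where 8815 = lcm(215, 205).
gcd(8815, 325) = 5 and 5 | (136 − 2131), so the pair is consistent; merging gives x ≡ 63836 (mod 572975), where 572975 = lcm(8815, 325).
The solution is unique modulo lcm(215, 205, 325) = 572975.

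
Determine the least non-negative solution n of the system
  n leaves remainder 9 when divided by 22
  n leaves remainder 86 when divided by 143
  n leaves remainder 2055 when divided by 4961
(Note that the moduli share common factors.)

111197

gcd(22, 143) = 11 and 11 | (86 − 9), so the pair is consistent; merging gives n ≡ 229 (mod 286), where 286 = lcm(22, 143).
gcd(286, 4961) = 11 and 11 | (2055 − 229), so the pair is consistent; merging gives n ≡ 111197 (mod 128986), where 128986 = lcm(286, 4961).
The solution is unique modulo lcm(22, 143, 4961) = 128986.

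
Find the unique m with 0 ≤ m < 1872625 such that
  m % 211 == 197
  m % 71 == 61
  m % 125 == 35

The moduli are pairwise coprime; N = 211·71·125 = 1872625.
N/211 = 8875; 8875 ≡ 13 (mod 211); 13·65 ≡ 1, so inverse 65.
N/71 = 26375; 26375 ≡ 34 (mod 71); 34·23 ≡ 1, so inverse 23.
N/125 = 14981; 14981 ≡ 106 (mod 125); 106·46 ≡ 1, so inverse 46.
m ≡ 197·8875·65 + 61·26375·23 + 35·14981·46 = 174767910.
174767910 mod 1872625 = 613785.

613785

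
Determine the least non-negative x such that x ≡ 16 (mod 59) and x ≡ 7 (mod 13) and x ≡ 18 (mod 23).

From x ≡ 16 (mod 59) write x = 16 + 59t. Substituting into x ≡ 7 (mod 13) gives 59t ≡ 4 (mod 13), and since 7⁻¹ ≡ 2 (mod 13), t ≡ 8. Hence x ≡ 16 + 59·8 = 488 (mod 767).
From x ≡ 488 (mod 767) write x = 488 + 767t. Substituting into x ≡ 18 (mod 23) gives 767t ≡ 13 (mod 23), and since 8⁻¹ ≡ 3 (mod 23), t ≡ 16. Hence x ≡ 488 + 767·16 = 12760 (mod 17641).

12760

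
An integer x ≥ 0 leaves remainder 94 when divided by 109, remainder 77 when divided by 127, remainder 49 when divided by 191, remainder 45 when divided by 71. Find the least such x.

132672278

From x ≡ 94 (mod 109) write x = 94 + 109t. Substituting into x ≡ 77 (mod 127) gives 109t ≡ 110 (mod 127), and since 109⁻¹ ≡ 7 (mod 127), t ≡ 8. Hence x ≡ 94 + 109·8 = 966 (mod 13843).
From x ≡ 966 (mod 13843) write x = 966 + 13843t. Substituting into x ≡ 49 (mod 191) gives 13843t ≡ 38 (mod 191), and since 91⁻¹ ≡ 21 (mod 191), t ≡ 34. Hence x ≡ 966 + 13843·34 = 471628 (mod 2644013).
From x ≡ 471628 (mod 2644013) write x = 471628 + 2644013t. Substituting into x ≡ 45 (mod 71) gives 2644013t ≡ 70 (mod 71), and since 44⁻¹ ≡ 21 (mod 71), t ≡ 50. Hence x ≡ 471628 + 2644013·50 = 132672278 (mod 187724923).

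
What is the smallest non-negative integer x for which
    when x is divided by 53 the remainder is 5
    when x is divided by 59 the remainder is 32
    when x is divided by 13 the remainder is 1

The moduli are pairwise coprime; N = 53·59·13 = 40651.
N/53 = 767; 767 ≡ 25 (mod 53); 25·17 ≡ 1, so inverse 17.
N/59 = 689; 689 ≡ 40 (mod 59); 40·31 ≡ 1, so inverse 31.
N/13 = 3127; 3127 ≡ 7 (mod 13); 7·2 ≡ 1, so inverse 2.
x ≡ 5·767·17 + 32·689·31 + 1·3127·2 = 754937.
754937 mod 40651 = 23219.

23219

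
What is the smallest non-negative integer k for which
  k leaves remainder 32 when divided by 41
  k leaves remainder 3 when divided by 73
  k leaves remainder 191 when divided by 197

255503

The moduli are pairwise coprime; N = 41·73·197 = 589621.
N/41 = 14381; 14381 ≡ 31 (mod 41); 31·4 ≡ 1, so inverse 4.
N/73 = 8077; 8077 ≡ 47 (mod 73); 47·14 ≡ 1, so inverse 14.
N/197 = 2993; 2993 ≡ 38 (mod 197); 38·140 ≡ 1, so inverse 140.
k ≡ 32·14381·4 + 3·8077·14 + 191·2993·140 = 82212822.
82212822 mod 589621 = 255503.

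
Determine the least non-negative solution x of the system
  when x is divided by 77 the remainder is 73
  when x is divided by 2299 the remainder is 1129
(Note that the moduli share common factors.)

gcd(77, 2299) = 11 and 11 | (1129 − 73), so the pair is consistent; merging gives x ≡ 12624 (mod 16093), where 16093 = lcm(77, 2299).
The solution is unique modulo lcm(77, 2299) = 16093.

12624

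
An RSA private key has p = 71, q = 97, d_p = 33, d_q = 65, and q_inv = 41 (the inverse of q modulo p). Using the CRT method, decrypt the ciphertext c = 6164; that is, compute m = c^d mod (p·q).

m₁ = c^(d_p) mod p: c ≡ 58 (mod 71), and 58^33 mod 71 = 50.
m₂ = c^(d_q) mod q: c ≡ 53 (mod 97), and 53^65 mod 97 = 32.
h = q_inv·(m₁ − m₂) mod p = 41·(50 − 32) mod 71 = 28.
m = m₂ + h·q = 32 + 28·97 = 2748.

2748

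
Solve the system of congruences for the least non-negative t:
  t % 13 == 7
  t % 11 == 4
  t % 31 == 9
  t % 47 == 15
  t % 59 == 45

From t ≡ 7 (mod 13) write t = 7 + 13s. Substituting into t ≡ 4 (mod 11) gives 13s ≡ 8 (mod 11), and since 2⁻¹ ≡ 6 (mod 11), s ≡ 4. Hence t ≡ 7 + 13·4 = 59 (mod 143).
From t ≡ 59 (mod 143) write t = 59 + 143s. Substituting into t ≡ 9 (mod 31) gives 143s ≡ 12 (mod 31), and since 19⁻¹ ≡ 18 (mod 31), s ≡ 30. Hence t ≡ 59 + 143·30 = 4349 (mod 4433).
From t ≡ 4349 (mod 4433) write t = 4349 + 4433s. Substituting into t ≡ 15 (mod 47) gives 4433s ≡ 37 (mod 47), and since 15⁻¹ ≡ 22 (mod 47), s ≡ 15. Hence t ≡ 4349 + 4433·15 = 70844 (mod 208351).
From t ≡ 70844 (mod 208351) write t = 70844 + 208351s. Substituting into t ≡ 45 (mod 59) gives 208351s ≡ 1 (mod 59), and since 22⁻¹ ≡ 51 (mod 59), s ≡ 51. Hence t ≡ 70844 + 208351·51 = 10696745 (mod 12292709).

10696745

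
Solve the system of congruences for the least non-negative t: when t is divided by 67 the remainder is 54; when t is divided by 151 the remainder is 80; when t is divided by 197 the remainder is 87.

The moduli are pairwise coprime; N = 67·151·197 = 1993049.
N/67 = 29747; 29747 ≡ 66 (mod 67); 66·66 ≡ 1, so inverse 66.
N/151 = 13199; 13199 ≡ 62 (mod 151); 62·95 ≡ 1, so inverse 95.
N/197 = 10117; 10117 ≡ 70 (mod 197); 70·76 ≡ 1, so inverse 76.
t ≡ 54·29747·66 + 80·13199·95 + 87·10117·76 = 273224312.
273224312 mod 1993049 = 176599.

176599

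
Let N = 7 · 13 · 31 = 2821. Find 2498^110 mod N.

Mod 7: 2498 ≡ 6; by Fermat, exponent reduces to 110 mod 6 = 2; 6^2 ≡ 1 (mod 7).
Mod 13: 2498 ≡ 2; by Fermat, exponent reduces to 110 mod 12 = 2; 2^2 ≡ 4 (mod 13).
Mod 31: 2498 ≡ 18; by Fermat, exponent reduces to 110 mod 30 = 20; 18^20 ≡ 25 (mod 31).
Combine by CRT: x ≡ 1 (mod 7), x ≡ 4 (mod 13), x ≡ 25 (mod 31) ⇒ x ≡ 862 (mod 2821).

862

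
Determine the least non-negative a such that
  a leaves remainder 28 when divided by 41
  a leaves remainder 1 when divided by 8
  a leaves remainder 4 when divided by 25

From a ≡ 28 (mod 41) write a = 28 + 41t. Substituting into a ≡ 1 (mod 8) gives 41t ≡ 5 (mod 8), and since 1⁻¹ ≡ 1 (mod 8), t ≡ 5. Hence a ≡ 28 + 41·5 = 233 (mod 328).
From a ≡ 233 (mod 328) write a = 233 + 328t. Substituting into a ≡ 4 (mod 25) gives 328t ≡ 21 (mod 25), and since 3⁻¹ ≡ 17 (mod 25), t ≡ 7. Hence a ≡ 233 + 328·7 = 2529 (mod 8200).

2529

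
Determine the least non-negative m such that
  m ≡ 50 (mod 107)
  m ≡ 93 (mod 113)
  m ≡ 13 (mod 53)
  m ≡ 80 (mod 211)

63511291

From m ≡ 50 (mod 107) write m = 50 + 107t. Substituting into m ≡ 93 (mod 113) gives 107t ≡ 43 (mod 113), and since 107⁻¹ ≡ 94 (mod 113), t ≡ 87. Hence m ≡ 50 + 107·87 = 9359 (mod 12091).
From m ≡ 9359 (mod 12091) write m = 9359 + 12091t. Substituting into m ≡ 13 (mod 53) gives 12091t ≡ 35 (mod 53), and since 7⁻¹ ≡ 38 (mod 53), t ≡ 5. Hence m ≡ 9359 + 12091·5 = 69814 (mod 640823).
From m ≡ 69814 (mod 640823) write m = 69814 + 640823t. Substituting into m ≡ 80 (mod 211) gives 640823t ≡ 107 (mod 211), and since 16⁻¹ ≡ 66 (mod 211), t ≡ 99. Hence m ≡ 69814 + 640823·99 = 63511291 (mod 135213653).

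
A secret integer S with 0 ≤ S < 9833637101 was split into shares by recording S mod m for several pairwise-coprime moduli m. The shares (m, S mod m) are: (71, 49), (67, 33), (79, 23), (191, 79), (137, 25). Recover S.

6880848041

From S ≡ 49 (mod 71) write S = 49 + 71t. Substituting into S ≡ 33 (mod 67) gives 71t ≡ 51 (mod 67), and since 4⁻¹ ≡ 17 (mod 67), t ≡ 63. Hence S ≡ 49 + 71·63 = 4522 (mod 4757).
From S ≡ 4522 (mod 4757) write S = 4522 + 4757t. Substituting into S ≡ 23 (mod 79) gives 4757t ≡ 4 (mod 79), and since 17⁻¹ ≡ 14 (mod 79), t ≡ 56. Hence S ≡ 4522 + 4757·56 = 270914 (mod 375803).
From S ≡ 270914 (mod 375803) write S = 270914 + 375803t. Substituting into S ≡ 79 (mod 191) gives 375803t ≡ 3 (mod 191), and since 106⁻¹ ≡ 182 (mod 191), t ≡ 164. Hence S ≡ 270914 + 375803·164 = 61902606 (mod 71778373).
From S ≡ 61902606 (mod 71778373) write S = 61902606 + 71778373t. Substituting into S ≡ 25 (mod 137) gives 71778373t ≡ 47 (mod 137), and since 100⁻¹ ≡ 37 (mod 137), t ≡ 95. Hence S ≡ 61902606 + 71778373·95 = 6880848041 (mod 9833637101).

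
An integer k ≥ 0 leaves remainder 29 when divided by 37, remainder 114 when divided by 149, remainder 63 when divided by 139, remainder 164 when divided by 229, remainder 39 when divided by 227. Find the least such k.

The moduli are pairwise coprime; N = 37·149·139·229·227 = 39834936781.
N/37 = 1076619913; 1076619913 ≡ 18 (mod 37); 18·35 ≡ 1, so inverse 35.
N/149 = 267348569; 267348569 ≡ 104 (mod 149); 104·96 ≡ 1, so inverse 96.
N/139 = 286582279; 286582279 ≡ 2 (mod 139); 2·70 ≡ 1, so inverse 70.
N/229 = 173951689; 173951689 ≡ 83 (mod 229); 83·149 ≡ 1, so inverse 149.
N/227 = 175484303; 175484303 ≡ 137 (mod 227); 137·58 ≡ 1, so inverse 58.
k ≡ 29·1076619913·35 + 114·267348569·96 + 63·286582279·70 + 164·173951689·149 + 39·175484303·58 = 9930088767011.
9930088767011 mod 39834936781 = 11189508542.

11189508542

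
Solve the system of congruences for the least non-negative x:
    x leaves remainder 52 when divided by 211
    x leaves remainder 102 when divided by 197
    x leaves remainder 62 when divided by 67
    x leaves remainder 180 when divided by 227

579504167

The moduli are pairwise coprime; N = 211·197·67·227 = 632192503.
N/211 = 2996173; 2996173 ≡ 184 (mod 211); 184·125 ≡ 1, so inverse 125.
N/197 = 3209099; 3209099 ≡ 166 (mod 197); 166·108 ≡ 1, so inverse 108.
N/67 = 9435709; 9435709 ≡ 32 (mod 67); 32·44 ≡ 1, so inverse 44.
N/227 = 2784989; 2784989 ≡ 153 (mod 227); 153·46 ≡ 1, so inverse 46.
x ≡ 52·2996173·125 + 102·3209099·108 + 62·9435709·44 + 180·2784989·46 = 103626882156.
103626882156 mod 632192503 = 579504167.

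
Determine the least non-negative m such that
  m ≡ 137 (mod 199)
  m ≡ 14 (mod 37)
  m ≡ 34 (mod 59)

305005

The moduli are pairwise coprime; N = 199·37·59 = 434417.
N/199 = 2183; 2183 ≡ 193 (mod 199); 193·33 ≡ 1, so inverse 33.
N/37 = 11741; 11741 ≡ 12 (mod 37); 12·34 ≡ 1, so inverse 34.
N/59 = 7363; 7363 ≡ 47 (mod 59); 47·54 ≡ 1, so inverse 54.
m ≡ 137·2183·33 + 14·11741·34 + 34·7363·54 = 28976527.
28976527 mod 434417 = 305005.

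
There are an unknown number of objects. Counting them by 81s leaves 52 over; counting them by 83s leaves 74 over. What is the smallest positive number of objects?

5884

From N ≡ 52 (mod 81) write N = 52 + 81t. Substituting into N ≡ 74 (mod 83) gives 81t ≡ 22 (mod 83), and since 81⁻¹ ≡ 41 (mod 83), t ≡ 72. Hence N ≡ 52 + 81·72 = 5884 (mod 6723).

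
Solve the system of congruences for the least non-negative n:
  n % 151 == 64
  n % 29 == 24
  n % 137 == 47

412143

The moduli are pairwise coprime; M = 151·29·137 = 599923.
M/151 = 3973; 3973 ≡ 47 (mod 151); 47·45 ≡ 1, so inverse 45.
M/29 = 20687; 20687 ≡ 10 (mod 29); 10·3 ≡ 1, so inverse 3.
M/137 = 4379; 4379 ≡ 132 (mod 137); 132·82 ≡ 1, so inverse 82.
n ≡ 64·3973·45 + 24·20687·3 + 47·4379·82 = 29808370.
29808370 mod 599923 = 412143.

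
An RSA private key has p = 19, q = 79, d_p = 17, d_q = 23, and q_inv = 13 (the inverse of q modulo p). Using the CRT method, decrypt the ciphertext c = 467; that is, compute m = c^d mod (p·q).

273

m₁ = c^(d_p) mod p: c ≡ 11 (mod 19), and 11^17 mod 19 = 7.
m₂ = c^(d_q) mod q: c ≡ 72 (mod 79), and 72^23 mod 79 = 36.
h = q_inv·(m₁ − m₂) mod p = 13·(7 − 36) mod 19 = 3.
m = m₂ + h·q = 36 + 3·79 = 273.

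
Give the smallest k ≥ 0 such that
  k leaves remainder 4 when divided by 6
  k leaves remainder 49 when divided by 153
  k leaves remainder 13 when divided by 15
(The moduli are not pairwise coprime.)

Combine the congruences pairwise.
gcd(6, 153) = 3 and 3 | (49 − 4), so the pair is consistent; merging gives k ≡ 202 (mod 306), where 306 = lcm(6, 153).
gcd(306, 15) = 3 and 3 | (13 − 202), so the pair is consistent; merging gives k ≡ 508 (mod 1530), where 1530 = lcm(306, 15).
The solution is unique modulo lcm(6, 153, 15) = 1530.

508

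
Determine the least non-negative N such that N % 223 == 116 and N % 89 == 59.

Combine the congruences pairwise.
From N ≡ 116 (mod 223) write N = 116 + 223t. Substituting into N ≡ 59 (mod 89) gives 223t ≡ 32 (mod 89), and since 45⁻¹ ≡ 2 (mod 89), t ≡ 64. Hence N ≡ 116 + 223·64 = 14388 (mod 19847).

14388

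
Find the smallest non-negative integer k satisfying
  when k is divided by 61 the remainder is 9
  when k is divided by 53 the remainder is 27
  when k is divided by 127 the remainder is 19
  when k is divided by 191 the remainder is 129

55700695

Combine the congruences pairwise.
From k ≡ 9 (mod 61) write k = 9 + 61t. Substituting into k ≡ 27 (mod 53) gives 61t ≡ 18 (mod 53), and since 8⁻¹ ≡ 20 (mod 53), t ≡ 42. Hence k ≡ 9 + 61·42 = 2571 (mod 3233).
From k ≡ 2571 (mod 3233) write k = 2571 + 3233t. Substituting into k ≡ 19 (mod 127) gives 3233t ≡ 115 (mod 127), and since 58⁻¹ ≡ 46 (mod 127), t ≡ 83. Hence k ≡ 2571 + 3233·83 = 270910 (mod 410591).
From k ≡ 270910 (mod 410591) write k = 270910 + 410591t. Substituting into k ≡ 129 (mod 191) gives 410591t ≡ 57 (mod 191), and since 132⁻¹ ≡ 123 (mod 191), t ≡ 135. Hence k ≡ 270910 + 410591·135 = 55700695 (mod 78422881).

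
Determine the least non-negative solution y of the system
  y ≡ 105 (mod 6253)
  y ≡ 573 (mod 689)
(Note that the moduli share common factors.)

gcd(6253, 689) = 13 and 13 | (573 − 105), so the pair is consistent; merging gives y ≡ 56382 (mod 331409), where 331409 = lcm(6253, 689).
The solution is unique modulo lcm(6253, 689) = 331409.

56382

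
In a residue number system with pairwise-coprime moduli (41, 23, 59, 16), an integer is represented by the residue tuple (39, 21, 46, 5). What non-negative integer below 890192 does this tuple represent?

566741

The moduli are pairwise coprime; N = 41·23·59·16 = 890192.
N/41 = 21712; 21712 ≡ 23 (mod 41); 23·25 ≡ 1, so inverse 25.
N/23 = 38704; 38704 ≡ 18 (mod 23); 18·9 ≡ 1, so inverse 9.
N/59 = 15088; 15088 ≡ 43 (mod 59); 43·11 ≡ 1, so inverse 11.
N/16 = 55637; 55637 ≡ 5 (mod 16); 5·13 ≡ 1, so inverse 13.
x ≡ 39·21712·25 + 21·38704·9 + 46·15088·11 + 5·55637·13 = 39735189.
39735189 mod 890192 = 566741.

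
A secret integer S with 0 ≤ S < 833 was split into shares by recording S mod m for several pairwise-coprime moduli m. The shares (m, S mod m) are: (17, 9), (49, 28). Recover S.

Combine the congruences pairwise.
From S ≡ 9 (mod 17) write S = 9 + 17t. Substituting into S ≡ 28 (mod 49) gives 17t ≡ 19 (mod 49), and since 17⁻¹ ≡ 26 (mod 49), t ≡ 4. Hence S ≡ 9 + 17·4 = 77 (mod 833).

77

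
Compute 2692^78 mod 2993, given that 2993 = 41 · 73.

Mod 41: 2692 ≡ 27; by Fermat, exponent reduces to 78 mod 40 = 38; 27^38 ≡ 9 (mod 41).
Mod 73: 2692 ≡ 64; by Fermat, exponent reduces to 78 mod 72 = 6; 64^6 ≡ 1 (mod 73).
Combine by CRT: x ≡ 9 (mod 41), x ≡ 1 (mod 73) ⇒ x ≡ 2264 (mod 2993).

2264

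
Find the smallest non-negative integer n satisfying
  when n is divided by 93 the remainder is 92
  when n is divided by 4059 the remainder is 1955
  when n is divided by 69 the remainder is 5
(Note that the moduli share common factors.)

Combine the congruences pairwise.
gcd(93, 4059) = 3 and 3 | (1955 − 92), so the pair is consistent; merging gives n ≡ 70958 (mod 125829), where 125829 = lcm(93, 4059).
gcd(125829, 69) = 3 and 3 | (5 − 70958), so the pair is consistent; merging gives n ≡ 1455077 (mod 2894067), where 2894067 = lcm(125829, 69).
The solution is unique modulo lcm(93, 4059, 69) = 2894067.

1455077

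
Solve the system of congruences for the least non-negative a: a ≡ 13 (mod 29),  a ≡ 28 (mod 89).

From a ≡ 13 (mod 29) write a = 13 + 29t. Substituting into a ≡ 28 (mod 89) gives 29t ≡ 15 (mod 89), and since 29⁻¹ ≡ 43 (mod 89), t ≡ 22. Hence a ≡ 13 + 29·22 = 651 (mod 2581).

651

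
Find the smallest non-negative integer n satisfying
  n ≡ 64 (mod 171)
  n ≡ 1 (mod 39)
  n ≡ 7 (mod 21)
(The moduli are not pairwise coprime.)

gcd(171, 39) = 3 and 3 | (1 − 64), so the pair is consistent; merging gives n ≡ 235 (mod 2223), where 2223 = lcm(171, 39).
gcd(2223, 21) = 3 and 3 | (7 − 235), so the pair is consistent; merging gives n ≡ 13573 (mod 15561), where 15561 = lcm(2223, 21).
The solution is unique modulo lcm(171, 39, 21) = 15561.

13573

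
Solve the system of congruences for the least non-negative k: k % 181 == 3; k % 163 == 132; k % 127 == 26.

350419

The moduli are pairwise coprime; N = 181·163·127 = 3746881.
N/181 = 20701; 20701 ≡ 67 (mod 181); 67·154 ≡ 1, so inverse 154.
N/163 = 22987; 22987 ≡ 4 (mod 163); 4·41 ≡ 1, so inverse 41.
N/127 = 29503; 29503 ≡ 39 (mod 127); 39·114 ≡ 1, so inverse 114.
k ≡ 3·20701·154 + 132·22987·41 + 26·29503·114 = 221416398.
221416398 mod 3746881 = 350419.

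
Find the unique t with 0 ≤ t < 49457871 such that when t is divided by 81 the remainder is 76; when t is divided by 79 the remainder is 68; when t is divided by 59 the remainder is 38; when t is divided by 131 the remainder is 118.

The moduli are pairwise coprime; N = 81·79·59·131 = 49457871.
N/81 = 610591; 610591 ≡ 13 (mod 81); 13·25 ≡ 1, so inverse 25.
N/79 = 626049; 626049 ≡ 53 (mod 79); 53·3 ≡ 1, so inverse 3.
N/59 = 838269; 838269 ≡ 56 (mod 59); 56·39 ≡ 1, so inverse 39.
N/131 = 377541; 377541 ≡ 130 (mod 131); 130·130 ≡ 1, so inverse 130.
t ≡ 76·610591·25 + 68·626049·3 + 38·838269·39 + 118·377541·130 = 8321630494.
8321630494 mod 49457871 = 12708166.

12708166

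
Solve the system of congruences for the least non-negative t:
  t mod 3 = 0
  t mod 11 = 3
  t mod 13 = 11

102

The moduli are pairwise coprime; N = 3·11·13 = 429.
N/3 = 143; 143 ≡ 2 (mod 3); 2·2 ≡ 1, so inverse 2.
N/11 = 39; 39 ≡ 6 (mod 11); 6·2 ≡ 1, so inverse 2.
N/13 = 33; 33 ≡ 7 (mod 13); 7·2 ≡ 1, so inverse 2.
t ≡ 0·143·2 + 3·39·2 + 11·33·2 = 960.
960 mod 429 = 102.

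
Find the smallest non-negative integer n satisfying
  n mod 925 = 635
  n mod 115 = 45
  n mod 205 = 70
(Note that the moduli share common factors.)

Combine the congruences pairwise.
gcd(925, 115) = 5 and 5 | (45 − 635), so the pair is consistent; merging gives n ≡ 19135 (mod 21275), where 21275 = lcm(925, 115).
gcd(21275, 205) = 5 and 5 | (70 − 19135), so the pair is consistent; merging gives n ≡ 19135 (mod 872275), where 872275 = lcm(21275, 205).
The solution is unique modulo lcm(925, 115, 205) = 872275.

19135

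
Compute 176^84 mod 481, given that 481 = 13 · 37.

248

Mod 13: 176 ≡ 7; since 12 | 84, by Fermat 7^84 ≡ 1 (mod 13).
Mod 37: 176 ≡ 28; by Fermat, exponent reduces to 84 mod 36 = 12; 28^12 ≡ 26 (mod 37).
Combine by CRT: x ≡ 1 (mod 13), x ≡ 26 (mod 37) ⇒ x ≡ 248 (mod 481).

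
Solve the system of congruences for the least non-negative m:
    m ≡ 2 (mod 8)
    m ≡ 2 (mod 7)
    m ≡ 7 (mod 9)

394

From m ≡ 2 (mod 8) write m = 2 + 8t. Substituting into m ≡ 2 (mod 7) gives 8t ≡ 0 (mod 7), and since 1⁻¹ ≡ 1 (mod 7), t ≡ 0. Hence m ≡ 2 + 8·0 = 2 (mod 56).
From m ≡ 2 (mod 56) write m = 2 + 56t. Substituting into m ≡ 7 (mod 9) gives 56t ≡ 5 (mod 9), and since 2⁻¹ ≡ 5 (mod 9), t ≡ 7. Hence m ≡ 2 + 56·7 = 394 (mod 504).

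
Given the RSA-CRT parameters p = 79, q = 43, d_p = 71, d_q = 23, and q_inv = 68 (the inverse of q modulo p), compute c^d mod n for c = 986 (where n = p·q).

m₁ = c^(d_p) mod p: c ≡ 38 (mod 79), and 38^71 mod 79 = 62.
m₂ = c^(d_q) mod q: c ≡ 40 (mod 43), and 40^23 mod 43 = 9.
h = q_inv·(m₁ − m₂) mod p = 68·(62 − 9) mod 79 = 49.
m = m₂ + h·q = 9 + 49·43 = 2116.

2116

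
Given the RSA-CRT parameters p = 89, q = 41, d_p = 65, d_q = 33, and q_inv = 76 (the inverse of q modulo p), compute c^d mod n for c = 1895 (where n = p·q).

460

m₁ = c^(d_p) mod p: c ≡ 26 (mod 89), and 26^65 mod 89 = 15.
m₂ = c^(d_q) mod q: c ≡ 9 (mod 41), and 9^33 mod 41 = 9.
h = q_inv·(m₁ − m₂) mod p = 76·(15 − 9) mod 89 = 11.
m = m₂ + h·q = 9 + 11·41 = 460.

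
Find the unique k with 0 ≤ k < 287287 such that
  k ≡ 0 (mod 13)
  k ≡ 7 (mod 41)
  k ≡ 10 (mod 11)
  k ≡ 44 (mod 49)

286351

Combine the congruences pairwise.
From k ≡ 0 (mod 13) write k = 0 + 13t. Substituting into k ≡ 7 (mod 41) gives 13t ≡ 7 (mod 41), and since 13⁻¹ ≡ 19 (mod 41), t ≡ 10. Hence k ≡ 0 + 13·10 = 130 (mod 533).
From k ≡ 130 (mod 533) write k = 130 + 533t. Substituting into k ≡ 10 (mod 11) gives 533t ≡ 1 (mod 11), and since 5⁻¹ ≡ 9 (mod 11), t ≡ 9. Hence k ≡ 130 + 533·9 = 4927 (mod 5863).
From k ≡ 4927 (mod 5863) write k = 4927 + 5863t. Substituting into k ≡ 44 (mod 49) gives 5863t ≡ 17 (mod 49), and since 32⁻¹ ≡ 23 (mod 49), t ≡ 48. Hence k ≡ 4927 + 5863·48 = 286351 (mod 287287).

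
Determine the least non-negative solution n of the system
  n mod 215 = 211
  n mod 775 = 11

Combine the congruences pairwise.
gcd(215, 775) = 5 and 5 | (11 − 211), so the pair is consistent; merging gives n ≡ 21711 (mod 33325), where 33325 = lcm(215, 775).
The solution is unique modulo lcm(215, 775) = 33325.

21711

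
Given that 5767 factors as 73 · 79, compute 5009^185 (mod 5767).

3173

Mod 73: 5009 ≡ 45; by Fermat, exponent reduces to 185 mod 72 = 41; 45^41 ≡ 34 (mod 73).
Mod 79: 5009 ≡ 32; by Fermat, exponent reduces to 185 mod 78 = 29; 32^29 ≡ 13 (mod 79).
Combine by CRT: x ≡ 34 (mod 73), x ≡ 13 (mod 79) ⇒ x ≡ 3173 (mod 5767).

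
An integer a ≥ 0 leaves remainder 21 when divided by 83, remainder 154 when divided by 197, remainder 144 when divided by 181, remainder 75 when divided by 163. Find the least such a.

144736251

From a ≡ 21 (mod 83) write a = 21 + 83t. Substituting into a ≡ 154 (mod 197) gives 83t ≡ 133 (mod 197), and since 83⁻¹ ≡ 19 (mod 197), t ≡ 163. Hence a ≡ 21 + 83·163 = 13550 (mod 16351).
From a ≡ 13550 (mod 16351) write a = 13550 + 16351t. Substituting into a ≡ 144 (mod 181) gives 16351t ≡ 169 (mod 181), and since 61⁻¹ ≡ 92 (mod 181), t ≡ 163. Hence a ≡ 13550 + 16351·163 = 2678763 (mod 2959531).
From a ≡ 2678763 (mod 2959531) write a = 2678763 + 2959531t. Substituting into a ≡ 75 (mod 163) gives 2959531t ≡ 54 (mod 163), and since 103⁻¹ ≡ 19 (mod 163), t ≡ 48. Hence a ≡ 2678763 + 2959531·48 = 144736251 (mod 482403553).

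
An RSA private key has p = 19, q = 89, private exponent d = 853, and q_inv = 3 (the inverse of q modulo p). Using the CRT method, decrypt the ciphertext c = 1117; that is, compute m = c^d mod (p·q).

d_p = d mod (p−1) = 853 mod 18 = 7; d_q = d mod (q−1) = 61.
m₁ = c^(d_p) mod p: c ≡ 15 (mod 19), and 15^7 mod 19 = 13.
m₂ = c^(d_q) mod q: c ≡ 49 (mod 89), and 49^61 mod 89 = 84.
h = q_inv·(m₁ − m₂) mod p = 3·(13 − 84) mod 19 = 15.
m = m₂ + h·q = 84 + 15·89 = 1419.

1419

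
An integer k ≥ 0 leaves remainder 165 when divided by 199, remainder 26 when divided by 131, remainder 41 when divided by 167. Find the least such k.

From k ≡ 165 (mod 199) write k = 165 + 199t. Substituting into k ≡ 26 (mod 131) gives 199t ≡ 123 (mod 131), and since 68⁻¹ ≡ 79 (mod 131), t ≡ 23. Hence k ≡ 165 + 199·23 = 4742 (mod 26069).
From k ≡ 4742 (mod 26069) write k = 4742 + 26069t. Substituting into k ≡ 41 (mod 167) gives 26069t ≡ 142 (mod 167), and since 17⁻¹ ≡ 59 (mod 167), t ≡ 28. Hence k ≡ 4742 + 26069·28 = 734674 (mod 4353523).

734674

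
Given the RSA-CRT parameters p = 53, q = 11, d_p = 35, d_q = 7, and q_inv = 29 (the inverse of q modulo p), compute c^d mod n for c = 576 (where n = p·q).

m₁ = c^(d_p) mod p: c ≡ 46 (mod 53), and 46^35 mod 53 = 10.
m₂ = c^(d_q) mod q: c ≡ 4 (mod 11), and 4^7 mod 11 = 5.
h = q_inv·(m₁ − m₂) mod p = 29·(10 − 5) mod 53 = 39.
m = m₂ + h·q = 5 + 39·11 = 434.

434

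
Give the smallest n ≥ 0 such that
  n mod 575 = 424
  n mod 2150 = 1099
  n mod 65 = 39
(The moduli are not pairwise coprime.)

579449

gcd(575, 2150) = 25 and 25 | (1099 − 424), so the pair is consistent; merging gives n ≡ 35499 (mod 49450), where 49450 = lcm(575, 2150).
gcd(49450, 65) = 5 and 5 | (39 − 35499), so the pair is consistent; merging gives n ≡ 579449 (mod 642850), where 642850 = lcm(49450, 65).
The solution is unique modulo lcm(575, 2150, 65) = 642850.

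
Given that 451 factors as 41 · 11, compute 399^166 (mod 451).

443

Mod 41: 399 ≡ 30; by Fermat, exponent reduces to 166 mod 40 = 6; 30^6 ≡ 33 (mod 41).
Mod 11: 399 ≡ 3; by Fermat, exponent reduces to 166 mod 10 = 6; 3^6 ≡ 3 (mod 11).
Combine by CRT: x ≡ 33 (mod 41), x ≡ 3 (mod 11) ⇒ x ≡ 443 (mod 451).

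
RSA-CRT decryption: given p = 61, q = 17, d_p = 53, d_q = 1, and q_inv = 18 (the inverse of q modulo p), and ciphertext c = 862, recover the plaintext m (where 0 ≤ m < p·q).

m₁ = c^(d_p) mod p: c ≡ 8 (mod 61), and 8^53 mod 61 = 37.
m₂ = c^(d_q) mod q: c ≡ 12 (mod 17), and 12^1 mod 17 = 12.
h = q_inv·(m₁ − m₂) mod p = 18·(37 − 12) mod 61 = 23.
m = m₂ + h·q = 12 + 23·17 = 403.

403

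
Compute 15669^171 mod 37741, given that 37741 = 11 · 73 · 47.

Mod 11: 15669 ≡ 5; by Fermat, exponent reduces to 171 mod 10 = 1; 5^1 ≡ 5 (mod 11).
Mod 73: 15669 ≡ 47; by Fermat, exponent reduces to 171 mod 72 = 27; 47^27 ≡ 63 (mod 73).
Mod 47: 15669 ≡ 18; by Fermat, exponent reduces to 171 mod 46 = 33; 18^33 ≡ 24 (mod 47).
Combine by CRT: x ≡ 5 (mod 11), x ≡ 63 (mod 73), x ≡ 24 (mod 47) ⇒ x ≡ 11962 (mod 37741).

11962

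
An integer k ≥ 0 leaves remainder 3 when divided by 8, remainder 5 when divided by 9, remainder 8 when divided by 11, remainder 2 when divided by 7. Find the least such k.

3803

The moduli are pairwise coprime; N = 8·9·11·7 = 5544.
N/8 = 693; 693 ≡ 5 (mod 8); 5·5 ≡ 1, so inverse 5.
N/9 = 616; 616 ≡ 4 (mod 9); 4·7 ≡ 1, so inverse 7.
N/11 = 504; 504 ≡ 9 (mod 11); 9·5 ≡ 1, so inverse 5.
N/7 = 792; 792 ≡ 1 (mod 7), inverse 1.
k ≡ 3·693·5 + 5·616·7 + 8·504·5 + 2·792·1 = 53699.
53699 mod 5544 = 3803.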